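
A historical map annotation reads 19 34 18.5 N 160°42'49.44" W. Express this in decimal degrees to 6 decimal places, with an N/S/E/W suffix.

19.571806° N, 160.713733° W

Latitude: 19° + 34/60 + 18.5/3600 = 19 + 0.566667 + 0.005139 = 19.5718056
Longitude: 42′ + 49.44″ = 42.82400′; 160 + 42.82400/60 = 160.7137333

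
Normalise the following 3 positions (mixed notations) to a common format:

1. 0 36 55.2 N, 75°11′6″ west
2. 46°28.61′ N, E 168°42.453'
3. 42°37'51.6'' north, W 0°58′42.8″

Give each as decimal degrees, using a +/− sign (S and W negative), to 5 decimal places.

Point 1:
  Latitude: 36′ + 55.2″ = 36.92000′; 0 + 36.92000/60 = 0.615333
  N ⇒ keep positive
  Longitude: 11′ + 6″ = 11.10000′; 75 + 11.10000/60 = 75.185000
  W ⇒ negate
Point 2:
  φ: 28.61′ = 0.476833°; total 46.476833
  N → positive
  Lon: 168 + 42.453/60 = 168.707550
  E → positive
Point 3:
  Lat: 37′ + 51.6″ = 37.86000′; 42 + 37.86000/60 = 42.631000
  N ⇒ keep positive
  Lon: 58′ + 42.8″ = 58.71333′; 0 + 58.71333/60 = 0.978556
  hemisphere W, so the sign is −

1. 0.61533, -75.18500
2. 46.47683, 168.70755
3. 42.63100, -0.97856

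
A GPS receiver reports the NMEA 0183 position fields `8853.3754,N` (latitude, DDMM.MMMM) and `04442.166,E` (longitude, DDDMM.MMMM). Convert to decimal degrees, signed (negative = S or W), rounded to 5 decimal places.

Latitude: degrees = first 2 digits = 88, minutes = 53.3754; 88 + 53.3754/60 = 88.889590
N ⇒ keep positive
λ: degrees = first 3 digits = 44, minutes = 42.166; 44 + 42.166/60 = 44.702767
E ⇒ keep positive

88.88959, 44.70277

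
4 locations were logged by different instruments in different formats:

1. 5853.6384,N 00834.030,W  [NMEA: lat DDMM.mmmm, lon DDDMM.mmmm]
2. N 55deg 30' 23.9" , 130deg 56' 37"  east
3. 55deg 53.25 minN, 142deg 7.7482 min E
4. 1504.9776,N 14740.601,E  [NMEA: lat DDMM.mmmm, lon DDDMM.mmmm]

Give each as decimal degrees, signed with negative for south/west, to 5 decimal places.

1. 58.89397, -8.56717
2. 55.50664, 130.94361
3. 55.88750, 142.12914
4. 15.08296, 147.67668

Point 1:
  Latitude: degrees = first 2 digits = 58, minutes = 53.6384; 58 + 53.6384/60 = 58.893973
  N ⇒ keep positive
  Lon: split at 3 digits → 008° and 34.03′; 8 + 34.03/60 = 8.567167
  W ⇒ negate
Point 2:
  Lat: 55° + 30/60 + 23.9/3600 = 55 + 0.500000 + 0.006639 = 55.506639
  N ⇒ keep positive
  Longitude: 56′ + 37″ = 56.61667′; 130 + 56.61667/60 = 130.943611
  E ⇒ keep positive
Point 3:
  Latitude: 55 + 53.25/60 = 55.887500
  N ⇒ keep positive
  Longitude: 7.7482′ = 0.129137°; total 142.129137
  E ⇒ keep positive
Point 4:
  Latitude: split at 2 digits → 15° and 4.9776′; 15 + 4.9776/60 = 15.082960
  N ⇒ keep positive
  λ: split at 3 digits → 147° and 40.601′; 147 + 40.601/60 = 147.676683
  E → positive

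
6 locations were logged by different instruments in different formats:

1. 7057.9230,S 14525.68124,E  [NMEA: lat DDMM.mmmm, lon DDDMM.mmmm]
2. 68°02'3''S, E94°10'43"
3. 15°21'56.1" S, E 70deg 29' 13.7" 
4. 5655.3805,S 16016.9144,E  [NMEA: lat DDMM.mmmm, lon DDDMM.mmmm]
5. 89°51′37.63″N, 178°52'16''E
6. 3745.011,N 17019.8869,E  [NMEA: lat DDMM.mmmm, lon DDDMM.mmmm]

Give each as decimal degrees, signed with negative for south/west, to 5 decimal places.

1. -70.96538, 145.42802
2. -68.03417, 94.17861
3. -15.36558, 70.48714
4. -56.92301, 160.28191
5. 89.86045, 178.87111
6. 37.75018, 170.33145

Point 1:
  Lat: split at 2 digits → 70° and 57.923′; 70 + 57.923/60 = 70.965383
  hemisphere S, so the sign is −
  Lon: split at 3 digits → 145° and 25.68124′; 145 + 25.68124/60 = 145.428021
  E ⇒ keep positive
Point 2:
  Latitude: 68° + 2/60 + 3/3600 = 68 + 0.033333 + 0.000833 = 68.034167
  S → negative
  Lon: 94 + 10/60 + 43/3600 = 94.178611
  E ⇒ keep positive
Point 3:
  φ: 15° + 21/60 + 56.1/3600 = 15 + 0.350000 + 0.015583 = 15.365583
  S ⇒ negate
  Lon: 70 + 29/60 + 13.7/3600 = 70.487139
  E ⇒ keep positive
Point 4:
  Latitude: degrees = first 2 digits = 56, minutes = 55.3805; 56 + 55.3805/60 = 56.923008
  hemisphere S, so the sign is −
  Longitude: degrees = first 3 digits = 160, minutes = 16.9144; 160 + 16.9144/60 = 160.281907
  E → positive
Point 5:
  φ: 89° + 51/60 + 37.63/3600 = 89 + 0.850000 + 0.010453 = 89.860453
  N ⇒ keep positive
  Lon: 178° + 52/60 + 16/3600 = 178 + 0.866667 + 0.004444 = 178.871111
  E → positive
Point 6:
  Lat: degrees = first 2 digits = 37, minutes = 45.011; 37 + 45.011/60 = 37.750183
  N ⇒ keep positive
  Lon: degrees = first 3 digits = 170, minutes = 19.8869; 170 + 19.8869/60 = 170.331448
  E ⇒ keep positive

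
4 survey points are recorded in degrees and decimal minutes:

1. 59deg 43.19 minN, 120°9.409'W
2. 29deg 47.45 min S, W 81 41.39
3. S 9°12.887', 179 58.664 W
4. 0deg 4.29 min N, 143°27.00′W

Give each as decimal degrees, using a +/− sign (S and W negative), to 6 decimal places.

Point 1:
  Lat: 59 + 43.19/60 = 59.7198333
  N ⇒ keep positive
  Lon: 9.409′ = 0.156817°; total 120.1568167
  W ⇒ negate
Point 2:
  Lat: 47.45′ = 0.790833°; total 29.7908333
  S ⇒ negate
  Longitude: 81 + 41.39/60 = 81.6898333
  W ⇒ negate
Point 3:
  φ: 9 + 12.887/60 = 9.2147833
  S ⇒ negate
  λ: 58.664′ = 0.977733°; total 179.9777333
  W ⇒ negate
Point 4:
  Latitude: 4.29′ = 0.071500°; total 0.0715000
  N → positive
  λ: 27′ = 0.450000°; total 143.4500000
  W ⇒ negate

1. 59.719833, -120.156817
2. -29.790833, -81.689833
3. -9.214783, -179.977733
4. 0.071500, -143.450000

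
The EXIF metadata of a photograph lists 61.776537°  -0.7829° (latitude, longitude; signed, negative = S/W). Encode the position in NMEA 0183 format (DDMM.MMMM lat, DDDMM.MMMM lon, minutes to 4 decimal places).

6146.5922,N / 00046.9740,W

φ: minutes = (61.776537 − 61) × 60 = 46.592220
Longitude is negative → W; |value| = 0.782900
λ: 0° + 0.782900 × 60 = 0° 46.974000′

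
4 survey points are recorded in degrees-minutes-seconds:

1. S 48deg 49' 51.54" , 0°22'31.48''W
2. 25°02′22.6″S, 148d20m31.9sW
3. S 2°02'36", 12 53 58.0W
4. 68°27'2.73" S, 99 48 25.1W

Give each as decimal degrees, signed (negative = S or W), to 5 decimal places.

Point 1:
  Lat: 49′ + 51.54″ = 49.85900′; 48 + 49.85900/60 = 48.830983
  S → negative
  Lon: 0 + 22/60 + 31.48/3600 = 0.375411
  W ⇒ negate
Point 2:
  Latitude: 25° + 2/60 + 22.6/3600 = 25 + 0.033333 + 0.006278 = 25.039611
  hemisphere S, so the sign is −
  λ: 20′ + 31.9″ = 20.53167′; 148 + 20.53167/60 = 148.342194
  W ⇒ negate
Point 3:
  φ: 2° + 2/60 + 36/3600 = 2 + 0.033333 + 0.010000 = 2.043333
  hemisphere S, so the sign is −
  Longitude: 53′ + 58″ = 53.96667′; 12 + 53.96667/60 = 12.899444
  W ⇒ negate
Point 4:
  Latitude: 68° + 27/60 + 2.73/3600 = 68 + 0.450000 + 0.000758 = 68.450758
  hemisphere S, so the sign is −
  Lon: 48′ + 25.1″ = 48.41833′; 99 + 48.41833/60 = 99.806972
  hemisphere W, so the sign is −

1. -48.83098, -0.37541
2. -25.03961, -148.34219
3. -2.04333, -12.89944
4. -68.45076, -99.80697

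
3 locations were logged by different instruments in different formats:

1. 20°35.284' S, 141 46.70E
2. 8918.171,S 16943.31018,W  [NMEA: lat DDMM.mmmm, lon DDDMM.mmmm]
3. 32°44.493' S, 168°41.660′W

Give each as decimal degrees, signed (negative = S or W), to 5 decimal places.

1. -20.58807, 141.77833
2. -89.30285, -169.72184
3. -32.74155, -168.69433

Point 1:
  φ: 20 + 35.284/60 = 20.588067
  S ⇒ negate
  Lon: 141 + 46.7/60 = 141.778333
  E → positive
Point 2:
  Latitude: degrees = first 2 digits = 89, minutes = 18.171; 89 + 18.171/60 = 89.302850
  S ⇒ negate
  λ: degrees = first 3 digits = 169, minutes = 43.31018; 169 + 43.31018/60 = 169.721836
  W → negative
Point 3:
  φ: 44.493′ = 0.741550°; total 32.741550
  S → negative
  Longitude: 41.66′ = 0.694333°; total 168.694333
  W ⇒ negate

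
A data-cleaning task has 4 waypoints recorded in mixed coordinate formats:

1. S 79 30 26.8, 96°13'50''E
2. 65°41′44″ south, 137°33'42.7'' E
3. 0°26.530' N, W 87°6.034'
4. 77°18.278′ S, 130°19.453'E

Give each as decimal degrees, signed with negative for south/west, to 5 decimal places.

1. -79.50744, 96.23056
2. -65.69556, 137.56186
3. 0.44217, -87.10057
4. -77.30463, 130.32422

Point 1:
  φ: 79 + 30/60 + 26.8/3600 = 79.507444
  S ⇒ negate
  Longitude: 96° + 13/60 + 50/3600 = 96 + 0.216667 + 0.013889 = 96.230556
  E → positive
Point 2:
  Lat: 65 + 41/60 + 44/3600 = 65.695556
  S → negative
  Lon: 33′ + 42.7″ = 33.71167′; 137 + 33.71167/60 = 137.561861
  E ⇒ keep positive
Point 3:
  Lat: 0 + 26.53/60 = 0.442167
  N ⇒ keep positive
  Longitude: 87 + 6.034/60 = 87.100567
  hemisphere W, so the sign is −
Point 4:
  Latitude: 18.278′ = 0.304633°; total 77.304633
  hemisphere S, so the sign is −
  Lon: 19.453′ = 0.324217°; total 130.324217
  E ⇒ keep positive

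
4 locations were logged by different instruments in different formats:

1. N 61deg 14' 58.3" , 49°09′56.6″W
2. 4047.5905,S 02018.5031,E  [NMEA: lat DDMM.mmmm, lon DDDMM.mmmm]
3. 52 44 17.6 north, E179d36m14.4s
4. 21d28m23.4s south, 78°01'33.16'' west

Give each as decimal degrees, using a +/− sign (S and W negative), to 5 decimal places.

1. 61.24953, -49.16572
2. -40.79318, 20.30839
3. 52.73822, 179.60400
4. -21.47317, -78.02588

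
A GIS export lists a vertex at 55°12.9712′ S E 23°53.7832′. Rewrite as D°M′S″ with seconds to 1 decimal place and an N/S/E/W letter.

55°12′58.3″ S, 23°53′47.0″ E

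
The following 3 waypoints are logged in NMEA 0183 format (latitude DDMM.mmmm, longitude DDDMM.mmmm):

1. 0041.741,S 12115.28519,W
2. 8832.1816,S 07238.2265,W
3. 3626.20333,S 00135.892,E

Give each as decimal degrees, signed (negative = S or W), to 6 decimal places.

1. -0.695683, -121.254753
2. -88.536360, -72.637108
3. -36.436722, 1.598200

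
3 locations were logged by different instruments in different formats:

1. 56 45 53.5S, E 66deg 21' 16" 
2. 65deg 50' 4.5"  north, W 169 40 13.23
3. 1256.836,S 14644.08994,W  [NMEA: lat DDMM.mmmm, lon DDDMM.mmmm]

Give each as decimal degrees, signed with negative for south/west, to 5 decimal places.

Point 1:
  Latitude: 56° + 45/60 + 53.5/3600 = 56 + 0.750000 + 0.014861 = 56.764861
  S ⇒ negate
  Longitude: 66 + 21/60 + 16/3600 = 66.354444
  E ⇒ keep positive
Point 2:
  φ: 65 + 50/60 + 4.5/3600 = 65.834583
  N ⇒ keep positive
  λ: 169 + 40/60 + 13.23/3600 = 169.670342
  hemisphere W, so the sign is −
Point 3:
  Lat: degrees = first 2 digits = 12, minutes = 56.836; 12 + 56.836/60 = 12.947267
  S → negative
  λ: split at 3 digits → 146° and 44.08994′; 146 + 44.08994/60 = 146.734832
  W ⇒ negate

1. -56.76486, 66.35444
2. 65.83458, -169.67034
3. -12.94727, -146.73483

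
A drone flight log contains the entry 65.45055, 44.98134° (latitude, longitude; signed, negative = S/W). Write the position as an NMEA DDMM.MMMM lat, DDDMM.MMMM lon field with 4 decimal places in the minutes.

6527.0330,N / 04458.8804,E

φ: fractional part 0.450550 → 27.033000 minutes
Longitude: 44° + 0.981340 × 60 = 44° 58.880400′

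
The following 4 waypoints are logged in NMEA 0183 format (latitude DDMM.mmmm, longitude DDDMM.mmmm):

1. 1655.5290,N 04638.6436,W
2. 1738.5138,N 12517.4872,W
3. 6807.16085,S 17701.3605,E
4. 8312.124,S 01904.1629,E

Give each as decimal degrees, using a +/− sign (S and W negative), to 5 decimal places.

1. 16.92548, -46.64406
2. 17.64190, -125.29145
3. -68.11935, 177.02268
4. -83.20207, 19.06938

Point 1:
  Latitude: split at 2 digits → 16° and 55.529′; 16 + 55.529/60 = 16.925483
  N → positive
  Lon: degrees = first 3 digits = 46, minutes = 38.6436; 46 + 38.6436/60 = 46.644060
  W → negative
Point 2:
  Lat: degrees = first 2 digits = 17, minutes = 38.5138; 17 + 38.5138/60 = 17.641897
  N → positive
  λ: degrees = first 3 digits = 125, minutes = 17.4872; 125 + 17.4872/60 = 125.291453
  W ⇒ negate
Point 3:
  Latitude: degrees = first 2 digits = 68, minutes = 7.16085; 68 + 7.16085/60 = 68.119348
  S → negative
  Lon: degrees = first 3 digits = 177, minutes = 1.3605; 177 + 1.3605/60 = 177.022675
  E → positive
Point 4:
  Lat: degrees = first 2 digits = 83, minutes = 12.124; 83 + 12.124/60 = 83.202067
  S ⇒ negate
  Longitude: degrees = first 3 digits = 19, minutes = 4.1629; 19 + 4.1629/60 = 19.069382
  E → positive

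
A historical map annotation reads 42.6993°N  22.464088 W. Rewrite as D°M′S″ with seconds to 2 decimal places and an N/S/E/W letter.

42°41′57.48″ N, 22°27′50.72″ W

Latitude: 0.699300° → 41.95800′; 0.95800 × 60 = 57.4800″
λ: 0.464088° → 27.84528′; 0.84528 × 60 = 50.7168″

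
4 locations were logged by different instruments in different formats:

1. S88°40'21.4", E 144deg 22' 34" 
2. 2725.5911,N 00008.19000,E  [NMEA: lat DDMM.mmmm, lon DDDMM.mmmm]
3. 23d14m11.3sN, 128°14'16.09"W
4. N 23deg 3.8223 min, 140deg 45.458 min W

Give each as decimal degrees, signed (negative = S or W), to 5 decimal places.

1. -88.67261, 144.37611
2. 27.42652, 0.13650
3. 23.23647, -128.23780
4. 23.06371, -140.75763

Point 1:
  Lat: 88° + 40/60 + 21.4/3600 = 88 + 0.666667 + 0.005944 = 88.672611
  S → negative
  Longitude: 144° + 22/60 + 34/3600 = 144 + 0.366667 + 0.009444 = 144.376111
  E → positive
Point 2:
  Latitude: degrees = first 2 digits = 27, minutes = 25.5911; 27 + 25.5911/60 = 27.426518
  N → positive
  Longitude: degrees = first 3 digits = 0, minutes = 8.19; 0 + 8.19/60 = 0.136500
  E → positive
Point 3:
  Lat: 14′ + 11.3″ = 14.18833′; 23 + 14.18833/60 = 23.236472
  N ⇒ keep positive
  Lon: 14′ + 16.09″ = 14.26817′; 128 + 14.26817/60 = 128.237803
  W ⇒ negate
Point 4:
  φ: 23 + 3.8223/60 = 23.063705
  N → positive
  Lon: 140 + 45.458/60 = 140.757633
  W → negative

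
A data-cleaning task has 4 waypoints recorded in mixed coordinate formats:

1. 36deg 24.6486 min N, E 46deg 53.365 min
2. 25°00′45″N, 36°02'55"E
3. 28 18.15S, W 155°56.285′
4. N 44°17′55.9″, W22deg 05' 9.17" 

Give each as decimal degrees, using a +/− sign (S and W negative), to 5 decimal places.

Point 1:
  Lat: 24.6486′ = 0.410810°; total 36.410810
  N → positive
  Lon: 46 + 53.365/60 = 46.889417
  E → positive
Point 2:
  φ: 25 + 0/60 + 45/3600 = 25.012500
  N → positive
  λ: 36° + 2/60 + 55/3600 = 36 + 0.033333 + 0.015278 = 36.048611
  E ⇒ keep positive
Point 3:
  φ: 18.15′ = 0.302500°; total 28.302500
  S → negative
  Longitude: 56.285′ = 0.938083°; total 155.938083
  W → negative
Point 4:
  Latitude: 17′ + 55.9″ = 17.93167′; 44 + 17.93167/60 = 44.298861
  N → positive
  Lon: 22° + 5/60 + 9.17/3600 = 22 + 0.083333 + 0.002547 = 22.085881
  W ⇒ negate

1. 36.41081, 46.88942
2. 25.01250, 36.04861
3. -28.30250, -155.93808
4. 44.29886, -22.08588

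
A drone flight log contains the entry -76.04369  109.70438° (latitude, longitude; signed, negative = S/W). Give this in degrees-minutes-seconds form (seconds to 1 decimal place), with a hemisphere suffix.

Latitude is negative → S; |value| = 76.043690
φ: 0.043690° → 2.62140′; 0.62140 × 60 = 37.284″
λ: 0.704380 × 60 = 42.26280′ → 42′, remainder × 60 = 15.768″

76°02′37.3″ S, 109°42′15.8″ E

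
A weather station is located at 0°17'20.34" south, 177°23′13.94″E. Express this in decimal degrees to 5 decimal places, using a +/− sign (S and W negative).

Latitude: 17′ + 20.34″ = 17.33900′; 0 + 17.33900/60 = 0.288983
S ⇒ negate
Lon: 23′ + 13.94″ = 23.23233′; 177 + 23.23233/60 = 177.387206
E ⇒ keep positive

-0.28898, 177.38721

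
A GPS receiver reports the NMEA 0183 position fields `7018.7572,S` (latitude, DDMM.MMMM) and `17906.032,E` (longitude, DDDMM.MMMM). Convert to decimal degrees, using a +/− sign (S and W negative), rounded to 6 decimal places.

Latitude: degrees = first 2 digits = 70, minutes = 18.7572; 70 + 18.7572/60 = 70.3126200
S → negative
Lon: degrees = first 3 digits = 179, minutes = 6.032; 179 + 6.032/60 = 179.1005333
E ⇒ keep positive

-70.312620, 179.100533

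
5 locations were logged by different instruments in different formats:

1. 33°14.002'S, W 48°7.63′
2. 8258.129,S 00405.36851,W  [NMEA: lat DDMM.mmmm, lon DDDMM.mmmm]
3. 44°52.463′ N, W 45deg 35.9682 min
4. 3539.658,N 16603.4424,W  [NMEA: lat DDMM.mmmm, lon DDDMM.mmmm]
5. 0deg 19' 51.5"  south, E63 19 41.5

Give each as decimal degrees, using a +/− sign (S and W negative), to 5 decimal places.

1. -33.23337, -48.12717
2. -82.96882, -4.08948
3. 44.87438, -45.59947
4. 35.66097, -166.05737
5. -0.33097, 63.32819

Point 1:
  φ: 14.002′ = 0.233367°; total 33.233367
  hemisphere S, so the sign is −
  Lon: 7.63′ = 0.127167°; total 48.127167
  hemisphere W, so the sign is −
Point 2:
  φ: split at 2 digits → 82° and 58.129′; 82 + 58.129/60 = 82.968817
  S → negative
  Lon: split at 3 digits → 004° and 5.36851′; 4 + 5.36851/60 = 4.089475
  W → negative
Point 3:
  Lat: 44 + 52.463/60 = 44.874383
  N → positive
  λ: 35.9682′ = 0.599470°; total 45.599470
  W ⇒ negate
Point 4:
  Lat: split at 2 digits → 35° and 39.658′; 35 + 39.658/60 = 35.660967
  N ⇒ keep positive
  λ: split at 3 digits → 166° and 3.4424′; 166 + 3.4424/60 = 166.057373
  W ⇒ negate
Point 5:
  Lat: 0 + 19/60 + 51.5/3600 = 0.330972
  S → negative
  Lon: 63 + 19/60 + 41.5/3600 = 63.328194
  E → positive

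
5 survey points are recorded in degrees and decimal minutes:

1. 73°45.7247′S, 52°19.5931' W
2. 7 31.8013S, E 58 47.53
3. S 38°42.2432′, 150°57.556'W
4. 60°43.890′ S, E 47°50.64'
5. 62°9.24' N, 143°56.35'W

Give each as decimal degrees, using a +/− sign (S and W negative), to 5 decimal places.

1. -73.76208, -52.32655
2. -7.53002, 58.79217
3. -38.70405, -150.95927
4. -60.73150, 47.84400
5. 62.15400, -143.93917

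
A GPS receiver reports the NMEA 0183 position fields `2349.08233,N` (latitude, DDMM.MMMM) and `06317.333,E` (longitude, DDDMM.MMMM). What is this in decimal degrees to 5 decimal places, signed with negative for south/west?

23.81804, 63.28888

φ: degrees = first 2 digits = 23, minutes = 49.08233; 23 + 49.08233/60 = 23.818039
N ⇒ keep positive
λ: degrees = first 3 digits = 63, minutes = 17.333; 63 + 17.333/60 = 63.288883
E → positive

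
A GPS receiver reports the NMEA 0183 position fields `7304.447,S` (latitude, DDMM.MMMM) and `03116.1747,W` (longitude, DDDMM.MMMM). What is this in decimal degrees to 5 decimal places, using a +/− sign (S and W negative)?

-73.07412, -31.26958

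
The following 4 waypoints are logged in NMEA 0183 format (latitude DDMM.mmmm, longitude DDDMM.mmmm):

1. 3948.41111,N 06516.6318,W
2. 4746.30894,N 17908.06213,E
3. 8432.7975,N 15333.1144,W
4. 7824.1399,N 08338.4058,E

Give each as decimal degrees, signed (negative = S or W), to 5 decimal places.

1. 39.80685, -65.27720
2. 47.77182, 179.13437
3. 84.54663, -153.55191
4. 78.40233, 83.64010

Point 1:
  φ: split at 2 digits → 39° and 48.41111′; 39 + 48.41111/60 = 39.806852
  N ⇒ keep positive
  Longitude: degrees = first 3 digits = 65, minutes = 16.6318; 65 + 16.6318/60 = 65.277197
  W ⇒ negate
Point 2:
  Lat: degrees = first 2 digits = 47, minutes = 46.30894; 47 + 46.30894/60 = 47.771816
  N → positive
  Lon: split at 3 digits → 179° and 8.06213′; 179 + 8.06213/60 = 179.134369
  E ⇒ keep positive
Point 3:
  φ: split at 2 digits → 84° and 32.7975′; 84 + 32.7975/60 = 84.546625
  N ⇒ keep positive
  Longitude: degrees = first 3 digits = 153, minutes = 33.1144; 153 + 33.1144/60 = 153.551907
  W → negative
Point 4:
  φ: degrees = first 2 digits = 78, minutes = 24.1399; 78 + 24.1399/60 = 78.402332
  N ⇒ keep positive
  Lon: split at 3 digits → 083° and 38.4058′; 83 + 38.4058/60 = 83.640097
  E → positive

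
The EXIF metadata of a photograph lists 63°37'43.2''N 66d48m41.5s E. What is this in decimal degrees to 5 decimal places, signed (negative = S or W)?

Lat: 37′ + 43.2″ = 37.72000′; 63 + 37.72000/60 = 63.628667
N → positive
Longitude: 48′ + 41.5″ = 48.69167′; 66 + 48.69167/60 = 66.811528
E ⇒ keep positive

63.62867, 66.81153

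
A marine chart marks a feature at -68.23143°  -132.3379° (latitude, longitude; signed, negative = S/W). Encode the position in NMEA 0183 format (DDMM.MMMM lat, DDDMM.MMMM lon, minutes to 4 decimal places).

6813.8858,S / 13220.2740,W

Latitude is negative → S; |value| = 68.231430
φ: fractional part 0.231430 → 13.885800 minutes
Longitude is negative → W; |value| = 132.337900
Lon: fractional part 0.337900 → 20.274000 minutes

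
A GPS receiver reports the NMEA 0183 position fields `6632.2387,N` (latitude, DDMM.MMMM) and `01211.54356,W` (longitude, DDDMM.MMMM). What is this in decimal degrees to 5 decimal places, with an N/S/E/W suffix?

66.53731° N, 12.19239° W

Lat: degrees = first 2 digits = 66, minutes = 32.2387; 66 + 32.2387/60 = 66.537312
λ: degrees = first 3 digits = 12, minutes = 11.54356; 12 + 11.54356/60 = 12.192393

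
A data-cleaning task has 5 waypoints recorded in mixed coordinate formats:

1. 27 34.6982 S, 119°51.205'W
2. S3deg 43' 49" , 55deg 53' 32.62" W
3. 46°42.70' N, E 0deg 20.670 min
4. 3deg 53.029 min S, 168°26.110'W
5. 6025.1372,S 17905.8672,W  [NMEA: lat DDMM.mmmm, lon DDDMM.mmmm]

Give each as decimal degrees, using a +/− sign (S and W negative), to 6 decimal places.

1. -27.578303, -119.853417
2. -3.730278, -55.892394
3. 46.711667, 0.344500
4. -3.883817, -168.435167
5. -60.418953, -179.097787

Point 1:
  Latitude: 34.6982′ = 0.578303°; total 27.5783033
  S ⇒ negate
  λ: 119 + 51.205/60 = 119.8534167
  W → negative
Point 2:
  Lat: 3 + 43/60 + 49/3600 = 3.7302778
  S → negative
  Longitude: 55° + 53/60 + 32.62/3600 = 55 + 0.883333 + 0.009061 = 55.8923944
  W ⇒ negate
Point 3:
  Lat: 42.7′ = 0.711667°; total 46.7116667
  N → positive
  Lon: 20.67′ = 0.344500°; total 0.3445000
  E → positive
Point 4:
  Lat: 3 + 53.029/60 = 3.8838167
  S → negative
  λ: 168 + 26.11/60 = 168.4351667
  W ⇒ negate
Point 5:
  φ: split at 2 digits → 60° and 25.1372′; 60 + 25.1372/60 = 60.4189533
  hemisphere S, so the sign is −
  Lon: degrees = first 3 digits = 179, minutes = 5.8672; 179 + 5.8672/60 = 179.0977867
  W → negative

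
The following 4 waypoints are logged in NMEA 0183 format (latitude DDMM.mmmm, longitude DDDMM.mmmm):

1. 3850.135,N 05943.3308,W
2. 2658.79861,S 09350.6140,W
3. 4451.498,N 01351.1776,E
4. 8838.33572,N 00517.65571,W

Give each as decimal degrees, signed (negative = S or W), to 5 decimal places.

Point 1:
  Latitude: degrees = first 2 digits = 38, minutes = 50.135; 38 + 50.135/60 = 38.835583
  N ⇒ keep positive
  λ: split at 3 digits → 059° and 43.3308′; 59 + 43.3308/60 = 59.722180
  hemisphere W, so the sign is −
Point 2:
  Latitude: split at 2 digits → 26° and 58.79861′; 26 + 58.79861/60 = 26.979977
  S → negative
  λ: degrees = first 3 digits = 93, minutes = 50.614; 93 + 50.614/60 = 93.843567
  W → negative
Point 3:
  Lat: degrees = first 2 digits = 44, minutes = 51.498; 44 + 51.498/60 = 44.858300
  N ⇒ keep positive
  Lon: split at 3 digits → 013° and 51.1776′; 13 + 51.1776/60 = 13.852960
  E → positive
Point 4:
  Latitude: degrees = first 2 digits = 88, minutes = 38.33572; 88 + 38.33572/60 = 88.638929
  N ⇒ keep positive
  Lon: degrees = first 3 digits = 5, minutes = 17.65571; 5 + 17.65571/60 = 5.294262
  hemisphere W, so the sign is −

1. 38.83558, -59.72218
2. -26.97998, -93.84357
3. 44.85830, 13.85296
4. 88.63893, -5.29426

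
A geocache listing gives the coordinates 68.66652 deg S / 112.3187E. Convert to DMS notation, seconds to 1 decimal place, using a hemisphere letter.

68°39′59.5″ S, 112°19′7.3″ E

Latitude: 0.666520 × 60 = 39.99120′ → 39′, remainder × 60 = 59.472″
Longitude: whole degrees 112; 19.12200′ → 19′ and 7.320″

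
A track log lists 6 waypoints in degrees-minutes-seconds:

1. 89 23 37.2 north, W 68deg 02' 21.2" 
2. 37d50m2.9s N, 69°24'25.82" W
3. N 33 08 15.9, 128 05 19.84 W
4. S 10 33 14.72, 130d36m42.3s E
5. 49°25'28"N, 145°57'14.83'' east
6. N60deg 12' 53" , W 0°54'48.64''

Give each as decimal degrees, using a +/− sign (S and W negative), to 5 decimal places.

Point 1:
  Lat: 89 + 23/60 + 37.2/3600 = 89.393667
  N ⇒ keep positive
  Longitude: 2′ + 21.2″ = 2.35333′; 68 + 2.35333/60 = 68.039222
  W → negative
Point 2:
  φ: 37° + 50/60 + 2.9/3600 = 37 + 0.833333 + 0.000806 = 37.834139
  N → positive
  Lon: 24′ + 25.82″ = 24.43033′; 69 + 24.43033/60 = 69.407172
  W → negative
Point 3:
  φ: 8′ + 15.9″ = 8.26500′; 33 + 8.26500/60 = 33.137750
  N ⇒ keep positive
  Lon: 128 + 5/60 + 19.84/3600 = 128.088844
  W → negative
Point 4:
  φ: 33′ + 14.72″ = 33.24533′; 10 + 33.24533/60 = 10.554089
  hemisphere S, so the sign is −
  Longitude: 36′ + 42.3″ = 36.70500′; 130 + 36.70500/60 = 130.611750
  E → positive
Point 5:
  Latitude: 49° + 25/60 + 28/3600 = 49 + 0.416667 + 0.007778 = 49.424444
  N → positive
  Longitude: 145° + 57/60 + 14.83/3600 = 145 + 0.950000 + 0.004119 = 145.954119
  E ⇒ keep positive
Point 6:
  Latitude: 12′ + 53″ = 12.88333′; 60 + 12.88333/60 = 60.214722
  N ⇒ keep positive
  Longitude: 54′ + 48.64″ = 54.81067′; 0 + 54.81067/60 = 0.913511
  W ⇒ negate

1. 89.39367, -68.03922
2. 37.83414, -69.40717
3. 33.13775, -128.08884
4. -10.55409, 130.61175
5. 49.42444, 145.95412
6. 60.21472, -0.91351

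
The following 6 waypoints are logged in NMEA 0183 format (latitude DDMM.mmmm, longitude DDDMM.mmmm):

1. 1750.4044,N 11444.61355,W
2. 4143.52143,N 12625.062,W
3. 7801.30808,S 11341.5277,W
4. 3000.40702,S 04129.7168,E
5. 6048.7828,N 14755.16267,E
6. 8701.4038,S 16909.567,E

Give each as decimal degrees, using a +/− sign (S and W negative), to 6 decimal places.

Point 1:
  Lat: degrees = first 2 digits = 17, minutes = 50.4044; 17 + 50.4044/60 = 17.8400733
  N → positive
  Lon: degrees = first 3 digits = 114, minutes = 44.61355; 114 + 44.61355/60 = 114.7435592
  hemisphere W, so the sign is −
Point 2:
  Lat: split at 2 digits → 41° and 43.52143′; 41 + 43.52143/60 = 41.7253572
  N → positive
  Longitude: degrees = first 3 digits = 126, minutes = 25.062; 126 + 25.062/60 = 126.4177000
  W → negative
Point 3:
  Latitude: degrees = first 2 digits = 78, minutes = 1.30808; 78 + 1.30808/60 = 78.0218013
  S → negative
  Lon: degrees = first 3 digits = 113, minutes = 41.5277; 113 + 41.5277/60 = 113.6921283
  W → negative
Point 4:
  Lat: split at 2 digits → 30° and 0.40702′; 30 + 0.40702/60 = 30.0067837
  S ⇒ negate
  λ: degrees = first 3 digits = 41, minutes = 29.7168; 41 + 29.7168/60 = 41.4952800
  E ⇒ keep positive
Point 5:
  Latitude: degrees = first 2 digits = 60, minutes = 48.7828; 60 + 48.7828/60 = 60.8130467
  N → positive
  Longitude: split at 3 digits → 147° and 55.16267′; 147 + 55.16267/60 = 147.9193778
  E ⇒ keep positive
Point 6:
  φ: degrees = first 2 digits = 87, minutes = 1.4038; 87 + 1.4038/60 = 87.0233967
  hemisphere S, so the sign is −
  Lon: split at 3 digits → 169° and 9.567′; 169 + 9.567/60 = 169.1594500
  E ⇒ keep positive

1. 17.840073, -114.743559
2. 41.725357, -126.417700
3. -78.021801, -113.692128
4. -30.006784, 41.495280
5. 60.813047, 147.919378
6. -87.023397, 169.159450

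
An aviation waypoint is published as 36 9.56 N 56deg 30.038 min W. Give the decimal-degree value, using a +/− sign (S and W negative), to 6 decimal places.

φ: 36 + 9.56/60 = 36.1593333
N ⇒ keep positive
Longitude: 56 + 30.038/60 = 56.5006333
hemisphere W, so the sign is −

36.159333, -56.500633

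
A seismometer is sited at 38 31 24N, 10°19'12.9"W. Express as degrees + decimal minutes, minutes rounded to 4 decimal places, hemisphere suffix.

38° 31.4000′ N, 10° 19.2150′ W

Lat: 31 + 24/60 = 31.400000′
Lon: 19 + 12.9/60 = 19.215000′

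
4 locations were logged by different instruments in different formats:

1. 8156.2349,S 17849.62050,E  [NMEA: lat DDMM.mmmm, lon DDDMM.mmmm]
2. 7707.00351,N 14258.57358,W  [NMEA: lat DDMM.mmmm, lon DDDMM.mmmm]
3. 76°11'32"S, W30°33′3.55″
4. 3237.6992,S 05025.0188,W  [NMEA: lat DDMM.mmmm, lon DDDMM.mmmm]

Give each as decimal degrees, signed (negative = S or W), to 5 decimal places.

1. -81.93725, 178.82701
2. 77.11673, -142.97623
3. -76.19222, -30.55099
4. -32.62832, -50.41698

Point 1:
  Latitude: split at 2 digits → 81° and 56.2349′; 81 + 56.2349/60 = 81.937248
  S ⇒ negate
  Lon: split at 3 digits → 178° and 49.6205′; 178 + 49.6205/60 = 178.827008
  E ⇒ keep positive
Point 2:
  Latitude: split at 2 digits → 77° and 7.00351′; 77 + 7.00351/60 = 77.116725
  N ⇒ keep positive
  Lon: split at 3 digits → 142° and 58.57358′; 142 + 58.57358/60 = 142.976226
  W ⇒ negate
Point 3:
  φ: 76 + 11/60 + 32/3600 = 76.192222
  hemisphere S, so the sign is −
  λ: 30 + 33/60 + 3.55/3600 = 30.550986
  W → negative
Point 4:
  Lat: degrees = first 2 digits = 32, minutes = 37.6992; 32 + 37.6992/60 = 32.628320
  S → negative
  λ: degrees = first 3 digits = 50, minutes = 25.0188; 50 + 25.0188/60 = 50.416980
  W ⇒ negate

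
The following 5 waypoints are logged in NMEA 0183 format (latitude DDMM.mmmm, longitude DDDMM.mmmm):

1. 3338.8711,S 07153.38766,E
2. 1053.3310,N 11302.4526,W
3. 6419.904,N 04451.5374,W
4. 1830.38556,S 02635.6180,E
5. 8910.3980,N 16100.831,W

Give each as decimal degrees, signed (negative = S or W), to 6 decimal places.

1. -33.647852, 71.889794
2. 10.888850, -113.040877
3. 64.331733, -44.858957
4. -18.506426, 26.593633
5. 89.173300, -161.013850

Point 1:
  Latitude: degrees = first 2 digits = 33, minutes = 38.8711; 33 + 38.8711/60 = 33.6478517
  S → negative
  Lon: degrees = first 3 digits = 71, minutes = 53.38766; 71 + 53.38766/60 = 71.8897943
  E ⇒ keep positive
Point 2:
  Lat: split at 2 digits → 10° and 53.331′; 10 + 53.331/60 = 10.8888500
  N → positive
  Lon: degrees = first 3 digits = 113, minutes = 2.4526; 113 + 2.4526/60 = 113.0408767
  hemisphere W, so the sign is −
Point 3:
  Latitude: degrees = first 2 digits = 64, minutes = 19.904; 64 + 19.904/60 = 64.3317333
  N → positive
  λ: degrees = first 3 digits = 44, minutes = 51.5374; 44 + 51.5374/60 = 44.8589567
  W → negative
Point 4:
  Latitude: split at 2 digits → 18° and 30.38556′; 18 + 30.38556/60 = 18.5064260
  S ⇒ negate
  Lon: split at 3 digits → 026° and 35.618′; 26 + 35.618/60 = 26.5936333
  E → positive
Point 5:
  Lat: split at 2 digits → 89° and 10.398′; 89 + 10.398/60 = 89.1733000
  N ⇒ keep positive
  λ: split at 3 digits → 161° and 0.831′; 161 + 0.831/60 = 161.0138500
  W ⇒ negate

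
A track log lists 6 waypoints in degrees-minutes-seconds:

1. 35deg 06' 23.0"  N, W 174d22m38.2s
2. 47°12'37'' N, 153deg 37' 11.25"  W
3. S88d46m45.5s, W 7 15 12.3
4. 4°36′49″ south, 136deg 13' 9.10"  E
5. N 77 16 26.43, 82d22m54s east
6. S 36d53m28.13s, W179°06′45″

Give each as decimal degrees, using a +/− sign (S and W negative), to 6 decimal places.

1. 35.106389, -174.377278
2. 47.210278, -153.619792
3. -88.779306, -7.253417
4. -4.613611, 136.219194
5. 77.274008, 82.381667
6. -36.891147, -179.112500

Point 1:
  φ: 35° + 6/60 + 23/3600 = 35 + 0.100000 + 0.006389 = 35.1063889
  N → positive
  λ: 174 + 22/60 + 38.2/3600 = 174.3772778
  hemisphere W, so the sign is −
Point 2:
  Lat: 47° + 12/60 + 37/3600 = 47 + 0.200000 + 0.010278 = 47.2102778
  N → positive
  Longitude: 37′ + 11.25″ = 37.18750′; 153 + 37.18750/60 = 153.6197917
  W ⇒ negate
Point 3:
  Latitude: 88° + 46/60 + 45.5/3600 = 88 + 0.766667 + 0.012639 = 88.7793056
  S → negative
  λ: 7 + 15/60 + 12.3/3600 = 7.2534167
  W → negative
Point 4:
  Latitude: 4° + 36/60 + 49/3600 = 4 + 0.600000 + 0.013611 = 4.6136111
  S → negative
  Lon: 13′ + 9.1″ = 13.15167′; 136 + 13.15167/60 = 136.2191944
  E ⇒ keep positive
Point 5:
  φ: 77° + 16/60 + 26.43/3600 = 77 + 0.266667 + 0.007342 = 77.2740083
  N ⇒ keep positive
  Longitude: 82 + 22/60 + 54/3600 = 82.3816667
  E → positive
Point 6:
  Lat: 53′ + 28.13″ = 53.46883′; 36 + 53.46883/60 = 36.8911472
  S ⇒ negate
  Lon: 6′ + 45″ = 6.75000′; 179 + 6.75000/60 = 179.1125000
  W ⇒ negate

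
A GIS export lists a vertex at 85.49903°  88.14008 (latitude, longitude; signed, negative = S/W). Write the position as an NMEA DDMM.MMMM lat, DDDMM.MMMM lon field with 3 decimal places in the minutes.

8529.942,N / 08808.405,E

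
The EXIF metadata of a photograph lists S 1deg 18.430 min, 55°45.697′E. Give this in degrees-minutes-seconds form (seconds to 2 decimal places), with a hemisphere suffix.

Lat: 18.43000′ → 18′ and 0.43000 × 60 = 25.8000″
λ: fractional minutes 0.69700 × 60 = 41.8200″

1°18′25.80″ S, 55°45′41.82″ E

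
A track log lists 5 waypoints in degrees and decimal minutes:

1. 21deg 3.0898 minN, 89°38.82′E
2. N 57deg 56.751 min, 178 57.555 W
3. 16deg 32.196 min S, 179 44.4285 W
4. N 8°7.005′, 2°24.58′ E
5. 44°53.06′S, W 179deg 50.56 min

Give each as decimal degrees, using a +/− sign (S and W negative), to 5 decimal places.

1. 21.05150, 89.64700
2. 57.94585, -178.95925
3. -16.53660, -179.74048
4. 8.11675, 2.40967
5. -44.88433, -179.84267

Point 1:
  Lat: 21 + 3.0898/60 = 21.051497
  N → positive
  Longitude: 89 + 38.82/60 = 89.647000
  E ⇒ keep positive
Point 2:
  Lat: 57 + 56.751/60 = 57.945850
  N → positive
  Longitude: 57.555′ = 0.959250°; total 178.959250
  W ⇒ negate
Point 3:
  Latitude: 32.196′ = 0.536600°; total 16.536600
  hemisphere S, so the sign is −
  Longitude: 44.4285′ = 0.740475°; total 179.740475
  W → negative
Point 4:
  Lat: 8 + 7.005/60 = 8.116750
  N ⇒ keep positive
  λ: 24.58′ = 0.409667°; total 2.409667
  E ⇒ keep positive
Point 5:
  Latitude: 53.06′ = 0.884333°; total 44.884333
  S ⇒ negate
  Lon: 179 + 50.56/60 = 179.842667
  W ⇒ negate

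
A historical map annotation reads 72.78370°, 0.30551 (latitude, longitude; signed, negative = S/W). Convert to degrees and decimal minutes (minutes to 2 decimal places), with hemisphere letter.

72° 47.02′ N, 0° 18.33′ E

Latitude: 72° + 0.783700 × 60 = 72° 47.0220′
Longitude: 0° + 0.305510 × 60 = 0° 18.3306′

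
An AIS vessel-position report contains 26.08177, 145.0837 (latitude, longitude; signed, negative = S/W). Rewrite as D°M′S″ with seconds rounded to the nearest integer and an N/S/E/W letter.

Lat: whole degrees 26; 4.90620′ → 4′ and 54.37″
λ: 0.083700 × 60 = 5.02200′ → 5′, remainder × 60 = 1.32″

26°04′54″ N, 145°05′1″ E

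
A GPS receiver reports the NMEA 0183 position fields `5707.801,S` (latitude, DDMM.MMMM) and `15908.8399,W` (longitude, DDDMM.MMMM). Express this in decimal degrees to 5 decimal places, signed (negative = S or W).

φ: split at 2 digits → 57° and 7.801′; 57 + 7.801/60 = 57.130017
hemisphere S, so the sign is −
Lon: split at 3 digits → 159° and 8.8399′; 159 + 8.8399/60 = 159.147332
W → negative

-57.13002, -159.14733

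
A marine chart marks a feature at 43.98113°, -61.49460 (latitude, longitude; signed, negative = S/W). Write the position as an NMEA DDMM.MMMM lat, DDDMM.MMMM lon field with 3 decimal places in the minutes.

4358.868,N / 06129.676,W

Latitude: 43° + 0.981130 × 60 = 43° 58.86780′
Longitude is negative → W; |value| = 61.494600
λ: minutes = (61.494600 − 61) × 60 = 29.67600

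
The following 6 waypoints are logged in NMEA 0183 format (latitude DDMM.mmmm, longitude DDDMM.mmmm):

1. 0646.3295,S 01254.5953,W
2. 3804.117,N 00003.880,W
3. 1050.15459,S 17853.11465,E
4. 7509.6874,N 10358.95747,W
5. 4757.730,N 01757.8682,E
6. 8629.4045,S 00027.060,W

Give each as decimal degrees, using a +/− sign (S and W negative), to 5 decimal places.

Point 1:
  Lat: split at 2 digits → 06° and 46.3295′; 6 + 46.3295/60 = 6.772158
  S ⇒ negate
  λ: degrees = first 3 digits = 12, minutes = 54.5953; 12 + 54.5953/60 = 12.909922
  hemisphere W, so the sign is −
Point 2:
  Lat: degrees = first 2 digits = 38, minutes = 4.117; 38 + 4.117/60 = 38.068617
  N → positive
  Lon: degrees = first 3 digits = 0, minutes = 3.88; 0 + 3.88/60 = 0.064667
  W ⇒ negate
Point 3:
  Lat: degrees = first 2 digits = 10, minutes = 50.15459; 10 + 50.15459/60 = 10.835910
  S → negative
  Lon: split at 3 digits → 178° and 53.11465′; 178 + 53.11465/60 = 178.885244
  E ⇒ keep positive
Point 4:
  φ: degrees = first 2 digits = 75, minutes = 9.6874; 75 + 9.6874/60 = 75.161457
  N ⇒ keep positive
  λ: degrees = first 3 digits = 103, minutes = 58.95747; 103 + 58.95747/60 = 103.982625
  W → negative
Point 5:
  φ: split at 2 digits → 47° and 57.73′; 47 + 57.73/60 = 47.962167
  N ⇒ keep positive
  λ: degrees = first 3 digits = 17, minutes = 57.8682; 17 + 57.8682/60 = 17.964470
  E ⇒ keep positive
Point 6:
  φ: split at 2 digits → 86° and 29.4045′; 86 + 29.4045/60 = 86.490075
  S ⇒ negate
  Longitude: degrees = first 3 digits = 0, minutes = 27.06; 0 + 27.06/60 = 0.451000
  W ⇒ negate

1. -6.77216, -12.90992
2. 38.06862, -0.06467
3. -10.83591, 178.88524
4. 75.16146, -103.98262
5. 47.96217, 17.96447
6. -86.49008, -0.45100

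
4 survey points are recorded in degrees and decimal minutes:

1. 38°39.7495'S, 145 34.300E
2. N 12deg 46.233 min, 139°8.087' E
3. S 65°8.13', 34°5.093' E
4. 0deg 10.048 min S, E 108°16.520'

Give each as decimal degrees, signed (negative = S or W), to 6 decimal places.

1. -38.662492, 145.571667
2. 12.770550, 139.134783
3. -65.135500, 34.084883
4. -0.167467, 108.275333

Point 1:
  Latitude: 38 + 39.7495/60 = 38.6624917
  S → negative
  Lon: 145 + 34.3/60 = 145.5716667
  E → positive
Point 2:
  φ: 46.233′ = 0.770550°; total 12.7705500
  N → positive
  Lon: 8.087′ = 0.134783°; total 139.1347833
  E ⇒ keep positive
Point 3:
  Lat: 65 + 8.13/60 = 65.1355000
  S → negative
  Longitude: 5.093′ = 0.084883°; total 34.0848833
  E → positive
Point 4:
  Latitude: 0 + 10.048/60 = 0.1674667
  S ⇒ negate
  λ: 16.52′ = 0.275333°; total 108.2753333
  E → positive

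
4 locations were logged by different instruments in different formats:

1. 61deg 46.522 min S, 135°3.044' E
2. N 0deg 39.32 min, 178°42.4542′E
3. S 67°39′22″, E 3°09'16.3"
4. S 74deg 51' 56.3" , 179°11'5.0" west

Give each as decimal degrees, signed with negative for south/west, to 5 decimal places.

Point 1:
  φ: 61 + 46.522/60 = 61.775367
  S ⇒ negate
  λ: 3.044′ = 0.050733°; total 135.050733
  E ⇒ keep positive
Point 2:
  Lat: 39.32′ = 0.655333°; total 0.655333
  N → positive
  λ: 178 + 42.4542/60 = 178.707570
  E → positive
Point 3:
  φ: 39′ + 22″ = 39.36667′; 67 + 39.36667/60 = 67.656111
  S ⇒ negate
  λ: 3° + 9/60 + 16.3/3600 = 3 + 0.150000 + 0.004528 = 3.154528
  E ⇒ keep positive
Point 4:
  Lat: 74° + 51/60 + 56.3/3600 = 74 + 0.850000 + 0.015639 = 74.865639
  S → negative
  Longitude: 11′ + 5″ = 11.08333′; 179 + 11.08333/60 = 179.184722
  W → negative

1. -61.77537, 135.05073
2. 0.65533, 178.70757
3. -67.65611, 3.15453
4. -74.86564, -179.18472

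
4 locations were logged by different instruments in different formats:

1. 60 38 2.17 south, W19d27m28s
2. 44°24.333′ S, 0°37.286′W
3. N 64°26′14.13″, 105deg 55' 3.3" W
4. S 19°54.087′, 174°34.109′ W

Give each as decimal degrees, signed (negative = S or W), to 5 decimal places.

Point 1:
  Latitude: 60° + 38/60 + 2.17/3600 = 60 + 0.633333 + 0.000603 = 60.633936
  S ⇒ negate
  Lon: 19° + 27/60 + 28/3600 = 19 + 0.450000 + 0.007778 = 19.457778
  W ⇒ negate
Point 2:
  Latitude: 44 + 24.333/60 = 44.405550
  hemisphere S, so the sign is −
  Longitude: 37.286′ = 0.621433°; total 0.621433
  hemisphere W, so the sign is −
Point 3:
  Lat: 26′ + 14.13″ = 26.23550′; 64 + 26.23550/60 = 64.437258
  N ⇒ keep positive
  λ: 105 + 55/60 + 3.3/3600 = 105.917583
  hemisphere W, so the sign is −
Point 4:
  Latitude: 54.087′ = 0.901450°; total 19.901450
  S ⇒ negate
  Longitude: 174 + 34.109/60 = 174.568483
  W ⇒ negate

1. -60.63394, -19.45778
2. -44.40555, -0.62143
3. 64.43726, -105.91758
4. -19.90145, -174.56848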